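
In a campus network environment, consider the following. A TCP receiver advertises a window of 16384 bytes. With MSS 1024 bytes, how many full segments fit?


Given: RWND = 16384 bytes, MSS = 1024 bytes
Full segments = floor(RWND / MSS)
Full segments = floor(16384 / 1024)
Full segments = floor(16.0) = 16

16


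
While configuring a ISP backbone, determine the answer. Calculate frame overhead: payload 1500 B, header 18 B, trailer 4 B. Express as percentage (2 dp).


Given: payload = 1500 B, header = 18 B, trailer = 4 B
Overhead bytes = header + trailer = 18 + 4 = 22
Total frame = payload + overhead = 1500 + 22 = 1522
Overhead % = 22 / 1522 * 100 = 1.4455% -> 1.45% (2 dp)

1.45


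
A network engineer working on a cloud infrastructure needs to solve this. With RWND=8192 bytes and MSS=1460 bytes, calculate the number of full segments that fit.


Given: RWND = 8192 bytes, MSS = 1460 bytes
Full segments = floor(RWND / MSS)
Full segments = floor(8192 / 1460)
Full segments = floor(5.611) = 5

5


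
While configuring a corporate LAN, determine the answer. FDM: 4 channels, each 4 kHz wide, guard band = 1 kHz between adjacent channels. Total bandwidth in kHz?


Given: 4 channels, 4 kHz each, guard = 1 kHz
Channel bandwidth = 4 * 4 = 16 kHz
Guard bands = 3 gaps * 1 kHz = 3 kHz
Total = 16 + 3 = 19 kHz

19


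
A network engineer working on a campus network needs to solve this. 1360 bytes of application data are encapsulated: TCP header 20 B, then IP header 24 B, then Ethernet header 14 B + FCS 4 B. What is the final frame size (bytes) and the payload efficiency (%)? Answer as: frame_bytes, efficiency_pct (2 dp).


TCP segment = 1360 + 20 = 1380 B
IP packet = 1380 + 24 = 1404 B
Ethernet frame = 1404 + 14 + 4 = 1422 B
Efficiency = app / frame = 1360 / 1422 = 0.956399 = 95.6399% -> 95.64% (2 dp)

1422, 95.64


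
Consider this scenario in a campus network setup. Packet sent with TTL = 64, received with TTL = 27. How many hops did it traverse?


Given: initial TTL = 64, received TTL = 27
Hops = initial TTL - received TTL
Hops = 64 - 27 = 37

37


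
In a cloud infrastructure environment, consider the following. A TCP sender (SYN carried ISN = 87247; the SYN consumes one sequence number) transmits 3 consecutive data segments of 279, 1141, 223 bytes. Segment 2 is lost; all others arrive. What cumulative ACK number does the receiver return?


SYN uses sequence number 87247; first data byte = ISN + 1 = 87248.
Segment 1: SEQ = 87248, len = 279 B, covers [87248, 87526]
Segment 2: SEQ = 87527, len = 1141 B, covers [87527, 88667] [LOST]
Segment 3: SEQ = 88668, len = 223 B, covers [88668, 88890]
In-order data received: bytes [87248, 87526] (segments 1..1).
Segment 2 missing -> gap begins at byte 87527; later segments buffered out of order.
Cumulative ACK = next expected in-order byte = 87248 + 279 = 87527

87527


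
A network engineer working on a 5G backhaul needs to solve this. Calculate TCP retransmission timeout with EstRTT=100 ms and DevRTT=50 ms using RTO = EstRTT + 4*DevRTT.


Given: EstRTT = 100 ms, DevRTT = 50 ms
Timeout = EstRTT + 4 * DevRTT
4 * DevRTT = 4 * 50 = 200
Timeout = 100 + 200 = 300 ms

300


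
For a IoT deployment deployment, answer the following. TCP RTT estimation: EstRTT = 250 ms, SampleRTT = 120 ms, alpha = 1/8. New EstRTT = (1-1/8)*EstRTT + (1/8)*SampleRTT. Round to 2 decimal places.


Given: EstRTT = 250 ms, SampleRTT = 120 ms, alpha = 1/8
New EstRTT = (1 - alpha) * EstRTT + alpha * SampleRTT
(7/8) * 250 = 218.75
(1/8) * 120 = 15
New EstRTT = 218.75 + 15 = 233.75 ms -> 233.75 ms (2 dp)

233.75


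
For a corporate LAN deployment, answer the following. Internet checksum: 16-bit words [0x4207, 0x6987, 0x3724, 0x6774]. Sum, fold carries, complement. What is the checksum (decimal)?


Given words: [0x4207, 0x6987, 0x3724, 0x6774]
Step 1: Sum all words
Raw sum = 16903 + 27015 + 14116 + 26484 = 84518
Step 2: Fold carry: (18982 + 1) = 18983
One's complement = ~18983 & 0xFFFF = 46552

46552


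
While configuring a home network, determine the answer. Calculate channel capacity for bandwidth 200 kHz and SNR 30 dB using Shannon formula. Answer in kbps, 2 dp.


Given: B = 200 kHz, SNR = 30 dB
SNR linear = 10^(30/10) = 1000
1 + SNR = 1001
log2(1001) = 9.9672262588
C = 200 * 1000 * 9.9672262588 = 1993445.2518 bps
C = 1993.445252 kbps -> 1993.45 kbps (2 dp)

1993.45


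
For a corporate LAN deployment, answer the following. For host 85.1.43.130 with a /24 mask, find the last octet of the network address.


Given: IP = 85.1.43.130, prefix = /24
Subnet mask = 255.255.255.0
Last octet of IP: 130
Last octet of mask: 0
Network last octet = 130 AND 0 = 0

0


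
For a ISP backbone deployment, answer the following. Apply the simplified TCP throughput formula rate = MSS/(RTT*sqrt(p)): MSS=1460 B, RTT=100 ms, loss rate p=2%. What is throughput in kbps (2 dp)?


Given: MSS = 1460 bytes, RTT = 100 ms, loss = 2%
RTT in seconds = 100 / 1000 = 0.1
Loss rate = 2% = 0.02
sqrt(loss) = sqrt(0.02) = 0.141421356237
Throughput (bytes/s) = 1460 / (0.1 * 0.141421356237) = 103237.5901
Throughput (kbps) = 103237.5901 * 8 / 1000 = 825.900720 -> 825.90 kbps (2 dp)

825.90


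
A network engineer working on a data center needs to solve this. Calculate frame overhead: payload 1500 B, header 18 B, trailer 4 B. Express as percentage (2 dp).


Given: payload = 1500 B, header = 18 B, trailer = 4 B
Overhead bytes = header + trailer = 18 + 4 = 22
Total frame = payload + overhead = 1500 + 22 = 1522
Overhead % = 22 / 1522 * 100 = 1.4455% -> 1.45% (2 dp)

1.45


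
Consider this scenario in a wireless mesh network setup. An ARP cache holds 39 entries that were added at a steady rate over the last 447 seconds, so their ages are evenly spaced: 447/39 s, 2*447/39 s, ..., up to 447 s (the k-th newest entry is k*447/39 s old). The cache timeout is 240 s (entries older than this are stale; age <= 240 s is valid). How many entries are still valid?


Ages are k * 447/39 s for k = 1..39 (spacing = 11.4615 s).
Entry k is valid iff k * 447/39 <= 240 iff k <= 39 * 240 / 447 = 20.9396
n_valid = floor(20.9396) = 20
(n_stale = 39 - 20 = 19)

20


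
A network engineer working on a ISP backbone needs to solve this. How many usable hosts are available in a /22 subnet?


Given: subnet mask /22
Host bits = 32 - 22 = 10
Total addresses = 2^10 = 1024
Usable hosts = 1024 - 2 (network + broadcast) = 1022

1022


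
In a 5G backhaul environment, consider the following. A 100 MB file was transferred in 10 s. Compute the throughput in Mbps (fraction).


Given: file = 100 MB, time = 10 s
File in Mb = 100 * 8 = 800 Mb
Throughput = 800 / 10 Mbps
Throughput = 80 Mbps

80


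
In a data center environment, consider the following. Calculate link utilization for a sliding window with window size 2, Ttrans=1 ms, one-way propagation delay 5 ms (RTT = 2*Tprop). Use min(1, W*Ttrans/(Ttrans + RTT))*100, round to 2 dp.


Given: W = 2, Ttrans = 1 ms, RTT = 10 ms (= 2 * Tprop, Tprop = 5 ms)
Cycle time = Ttrans + RTT = 1 + 10 = 11 ms (first packet sent until its ACK returns)
W * Ttrans = 2 * 1 = 2 ms of sending per cycle
W * Ttrans / (Ttrans + RTT) = 2 / 11 = 0.181818
U = min(1, 0.181818) = 0.181818
U% = 18.18%

18.18


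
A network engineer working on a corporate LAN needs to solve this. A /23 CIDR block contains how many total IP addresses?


Given: CIDR prefix /23
Host bits = 32 - 23 = 9
Total addresses = 2^9 = 512

512


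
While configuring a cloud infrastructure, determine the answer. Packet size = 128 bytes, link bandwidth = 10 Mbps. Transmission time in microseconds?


Given: packet = 128 bytes, bandwidth = 10 Mbps
Packet in bits = 128 * 8 = 1024 bits
Bandwidth = 10 * 10^6 = 10000000 bps
Time = 1024 / 10000000 seconds
Time in us = 1024 * 10^6 / 10000000 = 102.4

102.4


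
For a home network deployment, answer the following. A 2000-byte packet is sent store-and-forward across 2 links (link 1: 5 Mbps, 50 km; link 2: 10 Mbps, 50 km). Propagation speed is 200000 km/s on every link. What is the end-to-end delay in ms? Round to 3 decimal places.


Packet = 2000 bytes = 16000 bits. Store-and-forward: sum (t_trans + t_prop) per link.
Link 1: t_trans = 16000/(5*10^6) s = 3.2000 ms; t_prop = 50/200000 s = 0.2500 ms; subtotal = 3.4500 ms
Link 2: t_trans = 16000/(10*10^6) s = 1.6000 ms; t_prop = 50/200000 s = 0.2500 ms; subtotal = 1.8500 ms
End-to-end = 3.4500 + 1.8500 = 5.3000 ms -> 5.300 ms (3 dp)

5.300


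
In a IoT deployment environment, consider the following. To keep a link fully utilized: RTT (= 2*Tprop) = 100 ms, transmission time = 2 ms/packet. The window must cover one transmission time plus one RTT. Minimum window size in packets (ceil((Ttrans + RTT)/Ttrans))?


Given: Ttrans = 2 ms, RTT = 100 ms (= 2 * Tprop, Tprop = 50 ms)
Time until first ACK returns = Ttrans + RTT = 2 + 100 = 102 ms
Need W * Ttrans >= Ttrans + RTT  ->  W >= (Ttrans + RTT) / Ttrans
(Ttrans + RTT) / Ttrans = 102 / 2 = 51
W_min = ceil(51) = 51

51


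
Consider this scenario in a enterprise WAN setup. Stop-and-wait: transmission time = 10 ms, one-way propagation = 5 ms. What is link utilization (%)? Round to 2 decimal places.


Given: Ttrans = 10 ms, Tprop = 5 ms
RTT = 2 * Tprop = 2 * 5 = 10 ms
U = Ttrans / (Ttrans + RTT)
U = 10 / (10 + 10)
U = 10 / 20 = 0.5
U% = 50.00%

50.00


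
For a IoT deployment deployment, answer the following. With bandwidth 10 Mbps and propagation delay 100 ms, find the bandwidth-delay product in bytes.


Given: bandwidth = 10 Mbps, delay = 100 ms
BDP in bits = 10 * 10^6 * 100 / 1000
BDP in bits = 1000000
BDP in bytes = 1000000 / 8 = 125000

125000


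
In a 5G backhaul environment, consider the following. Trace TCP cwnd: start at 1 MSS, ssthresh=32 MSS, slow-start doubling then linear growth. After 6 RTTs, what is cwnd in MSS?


RTT 0: cwnd = 1 MSS (initial)
RTT 1: cwnd = 2 MSS (slow start, doubled)
RTT 2: cwnd = 4 MSS (slow start, doubled)
RTT 3: cwnd = 8 MSS (slow start, doubled)
RTT 4: cwnd = 16 MSS (slow start, doubled)
RTT 5: cwnd = 32 MSS (slow start, doubled)
RTT 6: cwnd = 33 MSS (congestion avoidance, +1)

33


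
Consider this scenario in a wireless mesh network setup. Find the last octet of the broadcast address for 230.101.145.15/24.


Given: IP = 230.101.145.15, prefix = /24
Host bits = 32 - 24 = 8
Network last octet = 15 AND mask = 0
Host part size = 2^8 - 1 = 255
Broadcast last octet = 0 OR 255 = 255

255


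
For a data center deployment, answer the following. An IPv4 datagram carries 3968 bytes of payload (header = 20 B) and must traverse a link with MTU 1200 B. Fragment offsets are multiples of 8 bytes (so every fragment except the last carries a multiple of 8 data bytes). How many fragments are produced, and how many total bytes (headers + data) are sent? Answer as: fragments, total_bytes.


Max data per non-final fragment = floor((MTU - header)/8)*8 = floor((1200 - 20)/8)*8 = floor(1180/8)*8 = 1176 B
Final fragment needs no 8-byte alignment: it can carry up to MTU - header = 1180 B
Non-final fragments needed = ceil((payload - 1180) / 1176) = ceil(2788/1176) = ceil(2.3707) = 3
Number of fragments = 3 + 1 = 4
Fragment sizes (data): 3 * 1176 B + 440 B (last, 440 <= 1180 OK)
Total bytes sent = payload + n_frags * header = 3968 + 4*20 = 3968 + 80 = 4048 B

4, 4048


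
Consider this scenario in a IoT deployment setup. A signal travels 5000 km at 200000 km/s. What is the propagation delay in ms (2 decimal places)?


Given: distance = 5000 km, speed = 200000 km/s
Delay = distance / speed = 5000 / 200000 seconds
Delay in ms = 5000 * 1000 / 200000
Delay = 25.0000 ms
Rounded to 2 dp = 25.00 ms

25.00


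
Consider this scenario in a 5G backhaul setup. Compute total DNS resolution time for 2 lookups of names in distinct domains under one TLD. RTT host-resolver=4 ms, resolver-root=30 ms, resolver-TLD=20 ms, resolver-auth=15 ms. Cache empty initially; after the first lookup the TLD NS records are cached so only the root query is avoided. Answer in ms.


Lookup 1 (cold cache): local + root + TLD + auth = 4 + 30 + 20 + 15 = 69 ms
Lookups 2..2 (TLD NS cached -> skip root; new domain -> still ask TLD and auth): local + TLD + auth = 4 + 20 + 15 = 39 ms each
Remaining 1 lookups: 1 * 39 = 39 ms
Total = 69 + 39 = 108 ms

108


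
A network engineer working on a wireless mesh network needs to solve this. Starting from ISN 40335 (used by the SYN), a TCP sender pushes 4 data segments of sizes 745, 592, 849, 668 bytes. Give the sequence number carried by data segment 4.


The SYN occupies sequence number ISN = 40335, so the first data byte is ISN + 1 = 40336.
SEQ of data segment i = (ISN + 1) + sum of payload sizes of segments 1..i-1.
Segment 1: SEQ = 40336, payload = 745 bytes
Segment 2: SEQ = 41081, payload = 592 bytes
Segment 3: SEQ = 41673, payload = 849 bytes
Segment 4: SEQ = 42522, payload = 668 bytes
SEQ of segment 4 = 40336 + 745 + 592 + 849 = 42522

42522


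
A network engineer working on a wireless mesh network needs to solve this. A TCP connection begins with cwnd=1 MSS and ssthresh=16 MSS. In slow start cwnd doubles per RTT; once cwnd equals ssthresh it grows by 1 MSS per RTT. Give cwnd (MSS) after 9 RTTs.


RTT 0: cwnd = 1 MSS (initial)
RTT 1: cwnd = 2 MSS (slow start, doubled)
RTT 2: cwnd = 4 MSS (slow start, doubled)
RTT 3: cwnd = 8 MSS (slow start, doubled)
RTT 4: cwnd = 16 MSS (slow start, doubled)
RTT 5: cwnd = 17 MSS (congestion avoidance, +1)
RTT 6: cwnd = 18 MSS (congestion avoidance, +1)
RTT 7: cwnd = 19 MSS (congestion avoidance, +1)
RTT 8: cwnd = 20 MSS (congestion avoidance, +1)
RTT 9: cwnd = 21 MSS (congestion avoidance, +1)

21


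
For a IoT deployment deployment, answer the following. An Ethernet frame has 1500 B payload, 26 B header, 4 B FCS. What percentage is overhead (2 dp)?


Given: payload = 1500 B, header = 26 B, trailer = 4 B
Overhead bytes = header + trailer = 26 + 4 = 30
Total frame = payload + overhead = 1500 + 30 = 1530
Overhead % = 30 / 1530 * 100 = 1.9608% -> 1.96% (2 dp)

1.96


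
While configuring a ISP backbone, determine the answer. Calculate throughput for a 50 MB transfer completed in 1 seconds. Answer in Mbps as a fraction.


Given: file = 50 MB, time = 1 s
File in Mb = 50 * 8 = 400 Mb
Throughput = 400 / 1 Mbps
Throughput = 400 Mbps

400


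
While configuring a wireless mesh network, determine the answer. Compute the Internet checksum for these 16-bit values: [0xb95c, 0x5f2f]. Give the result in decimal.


Given words: [0xb95c, 0x5f2f]
Step 1: Sum all words
Raw sum = 47452 + 24367 = 71819
Step 2: Fold carry: (6283 + 1) = 6284
One's complement = ~6284 & 0xFFFF = 59251

59251


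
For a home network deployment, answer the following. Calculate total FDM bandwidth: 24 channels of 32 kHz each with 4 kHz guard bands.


Given: 24 channels, 32 kHz each, guard = 4 kHz
Channel bandwidth = 24 * 32 = 768 kHz
Guard bands = 23 gaps * 4 kHz = 92 kHz
Total = 768 + 92 = 860 kHz

860


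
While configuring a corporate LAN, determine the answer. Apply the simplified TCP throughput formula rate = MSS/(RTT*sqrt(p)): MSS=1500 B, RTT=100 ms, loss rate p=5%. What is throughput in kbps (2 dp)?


Given: MSS = 1500 bytes, RTT = 100 ms, loss = 5%
RTT in seconds = 100 / 1000 = 0.1
Loss rate = 5% = 0.05
sqrt(loss) = sqrt(0.05) = 0.223606797750
Throughput (bytes/s) = 1500 / (0.1 * 0.223606797750) = 67082.0393
Throughput (kbps) = 67082.0393 * 8 / 1000 = 536.656315 -> 536.66 kbps (2 dp)

536.66


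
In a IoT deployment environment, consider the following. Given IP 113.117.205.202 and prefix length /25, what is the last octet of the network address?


Given: IP = 113.117.205.202, prefix = /25
Subnet mask = 255.255.255.128
Last octet of IP: 202
Last octet of mask: 128
Network last octet = 202 AND 128 = 128

128


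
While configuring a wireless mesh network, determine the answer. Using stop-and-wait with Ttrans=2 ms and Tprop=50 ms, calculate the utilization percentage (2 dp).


Given: Ttrans = 2 ms, Tprop = 50 ms
RTT = 2 * Tprop = 2 * 50 = 100 ms
U = Ttrans / (Ttrans + RTT)
U = 2 / (2 + 100)
U = 2 / 102 = 0.019608
U% = 1.96%

1.96


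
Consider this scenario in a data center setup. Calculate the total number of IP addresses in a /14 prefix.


Given: CIDR prefix /14
Host bits = 32 - 14 = 18
Total addresses = 2^18 = 262144

262144


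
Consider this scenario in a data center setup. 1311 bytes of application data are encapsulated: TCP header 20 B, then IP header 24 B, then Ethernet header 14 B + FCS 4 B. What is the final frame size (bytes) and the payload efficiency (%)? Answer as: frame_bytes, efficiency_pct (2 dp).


TCP segment = 1311 + 20 = 1331 B
IP packet = 1331 + 24 = 1355 B
Ethernet frame = 1355 + 14 + 4 = 1373 B
Efficiency = app / frame = 1311 / 1373 = 0.954843 = 95.4843% -> 95.48% (2 dp)

1373, 95.48


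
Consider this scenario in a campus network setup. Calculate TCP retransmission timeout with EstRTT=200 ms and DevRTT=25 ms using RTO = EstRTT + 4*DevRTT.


Given: EstRTT = 200 ms, DevRTT = 25 ms
Timeout = EstRTT + 4 * DevRTT
4 * DevRTT = 4 * 25 = 100
Timeout = 200 + 100 = 300 ms

300


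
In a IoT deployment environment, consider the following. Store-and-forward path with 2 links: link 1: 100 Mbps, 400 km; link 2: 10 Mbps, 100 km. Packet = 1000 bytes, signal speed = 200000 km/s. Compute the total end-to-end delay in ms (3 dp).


Packet = 1000 bytes = 8000 bits. Store-and-forward: sum (t_trans + t_prop) per link.
Link 1: t_trans = 8000/(100*10^6) s = 0.0800 ms; t_prop = 400/200000 s = 2.0000 ms; subtotal = 2.0800 ms
Link 2: t_trans = 8000/(10*10^6) s = 0.8000 ms; t_prop = 100/200000 s = 0.5000 ms; subtotal = 1.3000 ms
End-to-end = 2.0800 + 1.3000 = 3.3800 ms -> 3.380 ms (3 dp)

3.380


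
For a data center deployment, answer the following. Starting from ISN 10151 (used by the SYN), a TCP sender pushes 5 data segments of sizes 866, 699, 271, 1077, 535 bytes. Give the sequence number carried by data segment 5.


The SYN occupies sequence number ISN = 10151, so the first data byte is ISN + 1 = 10152.
SEQ of data segment i = (ISN + 1) + sum of payload sizes of segments 1..i-1.
Segment 1: SEQ = 10152, payload = 866 bytes
Segment 2: SEQ = 11018, payload = 699 bytes
Segment 3: SEQ = 11717, payload = 271 bytes
Segment 4: SEQ = 11988, payload = 1077 bytes
Segment 5: SEQ = 13065, payload = 535 bytes
SEQ of segment 5 = 10152 + 866 + 699 + 271 + 1077 = 13065

13065


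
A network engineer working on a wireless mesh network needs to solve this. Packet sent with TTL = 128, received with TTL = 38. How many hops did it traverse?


Given: initial TTL = 128, received TTL = 38
Hops = initial TTL - received TTL
Hops = 128 - 38 = 90

90


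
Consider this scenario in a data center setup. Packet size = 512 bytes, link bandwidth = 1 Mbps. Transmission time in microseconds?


Given: packet = 512 bytes, bandwidth = 1 Mbps
Packet in bits = 512 * 8 = 4096 bits
Bandwidth = 1 * 10^6 = 1000000 bps
Time = 4096 / 1000000 seconds
Time in us = 4096 * 10^6 / 1000000 = 4096

4096


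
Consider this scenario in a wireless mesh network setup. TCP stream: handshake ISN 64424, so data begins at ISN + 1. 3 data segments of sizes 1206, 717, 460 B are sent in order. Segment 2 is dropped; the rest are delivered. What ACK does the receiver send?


SYN uses sequence number 64424; first data byte = ISN + 1 = 64425.
Segment 1: SEQ = 64425, len = 1206 B, covers [64425, 65630]
Segment 2: SEQ = 65631, len = 717 B, covers [65631, 66347] [LOST]
Segment 3: SEQ = 66348, len = 460 B, covers [66348, 66807]
In-order data received: bytes [64425, 65630] (segments 1..1).
Segment 2 missing -> gap begins at byte 65631; later segments buffered out of order.
Cumulative ACK = next expected in-order byte = 64425 + 1206 = 65631

65631


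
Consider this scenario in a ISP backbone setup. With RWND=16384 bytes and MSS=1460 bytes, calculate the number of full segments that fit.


Given: RWND = 16384 bytes, MSS = 1460 bytes
Full segments = floor(RWND / MSS)
Full segments = floor(16384 / 1460)
Full segments = floor(11.2219) = 11

11


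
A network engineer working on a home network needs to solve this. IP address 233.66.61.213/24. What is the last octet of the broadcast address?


Given: IP = 233.66.61.213, prefix = /24
Host bits = 32 - 24 = 8
Network last octet = 213 AND mask = 0
Host part size = 2^8 - 1 = 255
Broadcast last octet = 0 OR 255 = 255

255


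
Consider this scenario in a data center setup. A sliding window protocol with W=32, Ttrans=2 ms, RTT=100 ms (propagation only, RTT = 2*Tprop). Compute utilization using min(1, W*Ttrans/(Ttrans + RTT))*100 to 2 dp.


Given: W = 32, Ttrans = 2 ms, RTT = 100 ms (= 2 * Tprop, Tprop = 50 ms)
Cycle time = Ttrans + RTT = 2 + 100 = 102 ms (first packet sent until its ACK returns)
W * Ttrans = 32 * 2 = 64 ms of sending per cycle
W * Ttrans / (Ttrans + RTT) = 64 / 102 = 0.627451
U = min(1, 0.627451) = 0.627451
U% = 62.75%

62.75


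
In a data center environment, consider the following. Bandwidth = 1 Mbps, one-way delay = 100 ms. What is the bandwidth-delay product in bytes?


Given: bandwidth = 1 Mbps, delay = 100 ms
BDP in bits = 1 * 10^6 * 100 / 1000
BDP in bits = 100000
BDP in bytes = 100000 / 8 = 12500

12500


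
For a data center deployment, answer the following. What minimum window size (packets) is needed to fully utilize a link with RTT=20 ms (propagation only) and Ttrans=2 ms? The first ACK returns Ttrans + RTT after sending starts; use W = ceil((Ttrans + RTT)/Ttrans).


Given: Ttrans = 2 ms, RTT = 20 ms (= 2 * Tprop, Tprop = 10 ms)
Time until first ACK returns = Ttrans + RTT = 2 + 20 = 22 ms
Need W * Ttrans >= Ttrans + RTT  ->  W >= (Ttrans + RTT) / Ttrans
(Ttrans + RTT) / Ttrans = 22 / 2 = 11
W_min = ceil(11) = 11

11


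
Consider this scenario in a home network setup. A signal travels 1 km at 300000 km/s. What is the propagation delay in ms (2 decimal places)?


Given: distance = 1 km, speed = 300000 km/s
Delay = distance / speed = 1 / 300000 seconds
Delay in ms = 1 * 1000 / 300000
Delay = 0.0033 ms
Rounded to 2 dp = 0.00 ms

0.00


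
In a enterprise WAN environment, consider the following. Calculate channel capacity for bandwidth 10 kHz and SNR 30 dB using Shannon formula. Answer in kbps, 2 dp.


Given: B = 10 kHz, SNR = 30 dB
SNR linear = 10^(30/10) = 1000
1 + SNR = 1001
log2(1001) = 9.9672262588
C = 10 * 1000 * 9.9672262588 = 99672.2626 bps
C = 99.672263 kbps -> 99.67 kbps (2 dp)

99.67


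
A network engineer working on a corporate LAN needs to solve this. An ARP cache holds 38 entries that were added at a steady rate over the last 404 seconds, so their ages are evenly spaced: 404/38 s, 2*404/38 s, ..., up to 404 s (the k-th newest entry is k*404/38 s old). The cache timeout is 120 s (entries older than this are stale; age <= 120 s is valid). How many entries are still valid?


Ages are k * 404/38 s for k = 1..38 (spacing = 10.6316 s).
Entry k is valid iff k * 404/38 <= 120 iff k <= 38 * 120 / 404 = 11.2871
n_valid = floor(11.2871) = 11
(n_stale = 38 - 11 = 27)

11


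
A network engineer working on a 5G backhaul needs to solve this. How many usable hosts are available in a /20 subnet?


Given: subnet mask /20
Host bits = 32 - 20 = 12
Total addresses = 2^12 = 4096
Usable hosts = 4096 - 2 (network + broadcast) = 4094

4094


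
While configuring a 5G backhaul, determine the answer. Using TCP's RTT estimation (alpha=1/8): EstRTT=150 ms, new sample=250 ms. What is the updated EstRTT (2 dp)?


Given: EstRTT = 150 ms, SampleRTT = 250 ms, alpha = 1/8
New EstRTT = (1 - alpha) * EstRTT + alpha * SampleRTT
(7/8) * 150 = 131.25
(1/8) * 250 = 31.25
New EstRTT = 131.25 + 31.25 = 162.5 ms -> 162.50 ms (2 dp)

162.50


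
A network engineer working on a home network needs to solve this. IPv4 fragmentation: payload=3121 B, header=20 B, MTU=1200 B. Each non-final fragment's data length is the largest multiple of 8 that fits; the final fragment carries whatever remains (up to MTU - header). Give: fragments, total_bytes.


Max data per non-final fragment = floor((MTU - header)/8)*8 = floor((1200 - 20)/8)*8 = floor(1180/8)*8 = 1176 B
Final fragment needs no 8-byte alignment: it can carry up to MTU - header = 1180 B
Non-final fragments needed = ceil((payload - 1180) / 1176) = ceil(1941/1176) = ceil(1.6505) = 2
Number of fragments = 2 + 1 = 3
Fragment sizes (data): 2 * 1176 B + 769 B (last, 769 <= 1180 OK)
Total bytes sent = payload + n_frags * header = 3121 + 3*20 = 3121 + 60 = 3181 B

3, 3181


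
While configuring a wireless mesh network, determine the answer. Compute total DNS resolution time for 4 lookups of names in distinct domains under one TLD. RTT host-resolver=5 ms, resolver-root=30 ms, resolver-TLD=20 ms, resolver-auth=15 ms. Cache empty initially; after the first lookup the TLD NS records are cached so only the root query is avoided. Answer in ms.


Lookup 1 (cold cache): local + root + TLD + auth = 5 + 30 + 20 + 15 = 70 ms
Lookups 2..4 (TLD NS cached -> skip root; new domain -> still ask TLD and auth): local + TLD + auth = 5 + 20 + 15 = 40 ms each
Remaining 3 lookups: 3 * 40 = 120 ms
Total = 70 + 120 = 190 ms

190


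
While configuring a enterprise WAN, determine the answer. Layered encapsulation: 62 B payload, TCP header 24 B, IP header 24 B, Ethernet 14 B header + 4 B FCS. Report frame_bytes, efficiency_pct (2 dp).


TCP segment = 62 + 24 = 86 B
IP packet = 86 + 24 = 110 B
Ethernet frame = 110 + 14 + 4 = 128 B
Efficiency = app / frame = 62 / 128 = 0.484375 = 48.4375% -> 48.44% (2 dp)

128, 48.44


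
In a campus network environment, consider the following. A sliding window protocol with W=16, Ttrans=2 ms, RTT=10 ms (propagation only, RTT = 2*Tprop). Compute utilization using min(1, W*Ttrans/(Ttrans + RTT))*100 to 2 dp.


Given: W = 16, Ttrans = 2 ms, RTT = 10 ms (= 2 * Tprop, Tprop = 5 ms)
Cycle time = Ttrans + RTT = 2 + 10 = 12 ms (first packet sent until its ACK returns)
W * Ttrans = 16 * 2 = 32 ms of sending per cycle
W * Ttrans / (Ttrans + RTT) = 32 / 12 = 2.666667
U = min(1, 2.666667) = 1.000000
U% = 100.00%

100.00


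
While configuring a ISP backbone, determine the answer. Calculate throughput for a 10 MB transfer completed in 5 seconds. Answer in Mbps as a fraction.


Given: file = 10 MB, time = 5 s
File in Mb = 10 * 8 = 80 Mb
Throughput = 80 / 5 Mbps
Throughput = 16 Mbps

16


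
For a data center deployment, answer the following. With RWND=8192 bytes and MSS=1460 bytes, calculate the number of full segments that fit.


Given: RWND = 8192 bytes, MSS = 1460 bytes
Full segments = floor(RWND / MSS)
Full segments = floor(8192 / 1460)
Full segments = floor(5.611) = 5

5


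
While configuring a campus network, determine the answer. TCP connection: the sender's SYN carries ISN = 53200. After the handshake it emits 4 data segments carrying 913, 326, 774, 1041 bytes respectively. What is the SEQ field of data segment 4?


The SYN occupies sequence number ISN = 53200, so the first data byte is ISN + 1 = 53201.
SEQ of data segment i = (ISN + 1) + sum of payload sizes of segments 1..i-1.
Segment 1: SEQ = 53201, payload = 913 bytes
Segment 2: SEQ = 54114, payload = 326 bytes
Segment 3: SEQ = 54440, payload = 774 bytes
Segment 4: SEQ = 55214, payload = 1041 bytes
SEQ of segment 4 = 53201 + 913 + 326 + 774 = 55214

55214


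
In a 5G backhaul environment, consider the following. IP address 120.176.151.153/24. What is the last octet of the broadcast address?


Given: IP = 120.176.151.153, prefix = /24
Host bits = 32 - 24 = 8
Network last octet = 153 AND mask = 0
Host part size = 2^8 - 1 = 255
Broadcast last octet = 0 OR 255 = 255

255


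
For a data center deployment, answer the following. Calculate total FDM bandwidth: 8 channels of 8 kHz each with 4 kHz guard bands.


Given: 8 channels, 8 kHz each, guard = 4 kHz
Channel bandwidth = 8 * 8 = 64 kHz
Guard bands = 7 gaps * 4 kHz = 28 kHz
Total = 64 + 28 = 92 kHz

92


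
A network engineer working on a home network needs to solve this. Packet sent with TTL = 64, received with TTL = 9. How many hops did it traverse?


Given: initial TTL = 64, received TTL = 9
Hops = initial TTL - received TTL
Hops = 64 - 9 = 55

55


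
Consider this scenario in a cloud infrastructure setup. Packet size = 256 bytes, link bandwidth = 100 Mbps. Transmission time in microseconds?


Given: packet = 256 bytes, bandwidth = 100 Mbps
Packet in bits = 256 * 8 = 2048 bits
Bandwidth = 100 * 10^6 = 100000000 bps
Time = 2048 / 100000000 seconds
Time in us = 2048 * 10^6 / 100000000 = 20.48

20.48


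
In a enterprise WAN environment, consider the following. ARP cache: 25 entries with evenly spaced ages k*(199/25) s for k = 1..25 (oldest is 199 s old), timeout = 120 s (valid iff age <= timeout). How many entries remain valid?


Ages are k * 199/25 s for k = 1..25 (spacing = 7.9600 s).
Entry k is valid iff k * 199/25 <= 120 iff k <= 25 * 120 / 199 = 15.0754
n_valid = floor(15.0754) = 15
(n_stale = 25 - 15 = 10)

15


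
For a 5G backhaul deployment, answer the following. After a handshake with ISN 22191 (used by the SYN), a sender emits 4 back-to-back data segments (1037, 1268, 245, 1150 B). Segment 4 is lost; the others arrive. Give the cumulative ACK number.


SYN uses sequence number 22191; first data byte = ISN + 1 = 22192.
Segment 1: SEQ = 22192, len = 1037 B, covers [22192, 23228]
Segment 2: SEQ = 23229, len = 1268 B, covers [23229, 24496]
Segment 3: SEQ = 24497, len = 245 B, covers [24497, 24741]
Segment 4: SEQ = 24742, len = 1150 B, covers [24742, 25891] [LOST]
In-order data received: bytes [22192, 24741] (segments 1..3).
Segment 4 missing -> gap begins at byte 24742.
Cumulative ACK = next expected in-order byte = 22192 + 1037 + 1268 + 245 = 24742

24742


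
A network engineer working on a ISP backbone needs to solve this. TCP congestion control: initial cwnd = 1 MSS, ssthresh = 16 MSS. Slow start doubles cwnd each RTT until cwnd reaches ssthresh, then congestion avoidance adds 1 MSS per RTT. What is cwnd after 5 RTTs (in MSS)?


RTT 0: cwnd = 1 MSS (initial)
RTT 1: cwnd = 2 MSS (slow start, doubled)
RTT 2: cwnd = 4 MSS (slow start, doubled)
RTT 3: cwnd = 8 MSS (slow start, doubled)
RTT 4: cwnd = 16 MSS (slow start, doubled)
RTT 5: cwnd = 17 MSS (congestion avoidance, +1)

17


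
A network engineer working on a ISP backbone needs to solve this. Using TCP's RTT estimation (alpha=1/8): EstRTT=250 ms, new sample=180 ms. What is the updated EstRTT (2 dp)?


Given: EstRTT = 250 ms, SampleRTT = 180 ms, alpha = 1/8
New EstRTT = (1 - alpha) * EstRTT + alpha * SampleRTT
(7/8) * 250 = 218.75
(1/8) * 180 = 22.5
New EstRTT = 218.75 + 22.5 = 241.25 ms -> 241.25 ms (2 dp)

241.25


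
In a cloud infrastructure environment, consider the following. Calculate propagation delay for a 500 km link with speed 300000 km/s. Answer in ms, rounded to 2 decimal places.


Given: distance = 500 km, speed = 300000 km/s
Delay = distance / speed = 500 / 300000 seconds
Delay in ms = 500 * 1000 / 300000
Delay = 1.6667 ms
Rounded to 2 dp = 1.67 ms

1.67


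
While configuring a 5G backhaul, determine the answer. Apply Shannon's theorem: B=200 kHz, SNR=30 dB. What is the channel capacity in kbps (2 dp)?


Given: B = 200 kHz, SNR = 30 dB
SNR linear = 10^(30/10) = 1000
1 + SNR = 1001
log2(1001) = 9.9672262588
C = 200 * 1000 * 9.9672262588 = 1993445.2518 bps
C = 1993.445252 kbps -> 1993.45 kbps (2 dp)

1993.45


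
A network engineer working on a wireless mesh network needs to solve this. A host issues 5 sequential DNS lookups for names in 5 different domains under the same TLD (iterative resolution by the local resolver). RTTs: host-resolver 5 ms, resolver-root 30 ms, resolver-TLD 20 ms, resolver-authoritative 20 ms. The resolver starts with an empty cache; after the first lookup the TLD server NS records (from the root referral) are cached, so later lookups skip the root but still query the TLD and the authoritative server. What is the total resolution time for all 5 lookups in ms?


Lookup 1 (cold cache): local + root + TLD + auth = 5 + 30 + 20 + 20 = 75 ms
Lookups 2..5 (TLD NS cached -> skip root; new domain -> still ask TLD and auth): local + TLD + auth = 5 + 20 + 20 = 45 ms each
Remaining 4 lookups: 4 * 45 = 180 ms
Total = 75 + 180 = 255 ms

255


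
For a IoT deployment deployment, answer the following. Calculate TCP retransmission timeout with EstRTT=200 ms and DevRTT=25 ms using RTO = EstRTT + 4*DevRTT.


Given: EstRTT = 200 ms, DevRTT = 25 ms
Timeout = EstRTT + 4 * DevRTT
4 * DevRTT = 4 * 25 = 100
Timeout = 200 + 100 = 300 ms

300


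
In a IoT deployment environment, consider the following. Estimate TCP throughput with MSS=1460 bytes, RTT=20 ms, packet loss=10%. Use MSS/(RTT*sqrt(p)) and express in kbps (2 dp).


Given: MSS = 1460 bytes, RTT = 20 ms, loss = 10%
RTT in seconds = 20 / 1000 = 0.02
Loss rate = 10% = 0.1
sqrt(loss) = sqrt(0.1) = 0.316227766017
Throughput (bytes/s) = 1460 / (0.02 * 0.316227766017) = 230846.2692
Throughput (kbps) = 230846.2692 * 8 / 1000 = 1846.770154 -> 1846.77 kbps (2 dp)

1846.77


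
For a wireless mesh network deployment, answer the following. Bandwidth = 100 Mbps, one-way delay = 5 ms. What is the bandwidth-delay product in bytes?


Given: bandwidth = 100 Mbps, delay = 5 ms
BDP in bits = 100 * 10^6 * 5 / 1000
BDP in bits = 500000
BDP in bytes = 500000 / 8 = 62500

62500


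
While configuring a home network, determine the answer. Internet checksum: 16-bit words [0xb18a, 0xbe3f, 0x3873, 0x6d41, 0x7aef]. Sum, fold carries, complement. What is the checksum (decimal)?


Given words: [0xb18a, 0xbe3f, 0x3873, 0x6d41, 0x7aef]
Step 1: Sum all words
Raw sum = 45450 + 48703 + 14451 + 27969 + 31471 = 168044
Step 2: Fold carry: (36972 + 2) = 36974
One's complement = ~36974 & 0xFFFF = 28561

28561


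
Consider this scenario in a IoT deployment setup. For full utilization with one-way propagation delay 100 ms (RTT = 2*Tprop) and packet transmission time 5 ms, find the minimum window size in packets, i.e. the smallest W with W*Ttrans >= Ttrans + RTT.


Given: Ttrans = 5 ms, RTT = 200 ms (= 2 * Tprop, Tprop = 100 ms)
Time until first ACK returns = Ttrans + RTT = 5 + 200 = 205 ms
Need W * Ttrans >= Ttrans + RTT  ->  W >= (Ttrans + RTT) / Ttrans
(Ttrans + RTT) / Ttrans = 205 / 5 = 41
W_min = ceil(41) = 41

41


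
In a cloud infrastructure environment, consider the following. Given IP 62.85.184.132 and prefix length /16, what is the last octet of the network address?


Given: IP = 62.85.184.132, prefix = /16
Subnet mask = 255.255.0.0
Last octet of IP: 132
Last octet of mask: 0
Network last octet = 132 AND 0 = 0

0


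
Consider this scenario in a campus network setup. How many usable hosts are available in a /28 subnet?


Given: subnet mask /28
Host bits = 32 - 28 = 4
Total addresses = 2^4 = 16
Usable hosts = 16 - 2 (network + broadcast) = 14

14


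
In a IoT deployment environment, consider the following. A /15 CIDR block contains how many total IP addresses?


Given: CIDR prefix /15
Host bits = 32 - 15 = 17
Total addresses = 2^17 = 131072

131072


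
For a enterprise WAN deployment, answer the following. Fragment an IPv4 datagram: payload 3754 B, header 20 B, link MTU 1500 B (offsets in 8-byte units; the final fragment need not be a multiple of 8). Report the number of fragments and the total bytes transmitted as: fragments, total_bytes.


Max data per non-final fragment = floor((MTU - header)/8)*8 = floor((1500 - 20)/8)*8 = floor(1480/8)*8 = 1480 B
Final fragment needs no 8-byte alignment: it can carry up to MTU - header = 1480 B
Non-final fragments needed = ceil((payload - 1480) / 1480) = ceil(2274/1480) = ceil(1.5365) = 2
Number of fragments = 2 + 1 = 3
Fragment sizes (data): 2 * 1480 B + 794 B (last, 794 <= 1480 OK)
Total bytes sent = payload + n_frags * header = 3754 + 3*20 = 3754 + 60 = 3814 B

3, 3814


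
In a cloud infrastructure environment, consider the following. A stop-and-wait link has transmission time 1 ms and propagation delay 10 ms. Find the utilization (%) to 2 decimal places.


Given: Ttrans = 1 ms, Tprop = 10 ms
RTT = 2 * Tprop = 2 * 10 = 20 ms
U = Ttrans / (Ttrans + RTT)
U = 1 / (1 + 20)
U = 1 / 21 = 0.047619
U% = 4.76%

4.76


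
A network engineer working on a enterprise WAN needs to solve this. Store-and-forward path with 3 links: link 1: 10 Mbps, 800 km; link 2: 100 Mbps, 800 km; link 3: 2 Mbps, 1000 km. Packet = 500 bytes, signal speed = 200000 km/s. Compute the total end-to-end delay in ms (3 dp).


Packet = 500 bytes = 4000 bits. Store-and-forward: sum (t_trans + t_prop) per link.
Link 1: t_trans = 4000/(10*10^6) s = 0.4000 ms; t_prop = 800/200000 s = 4.0000 ms; subtotal = 4.4000 ms
Link 2: t_trans = 4000/(100*10^6) s = 0.0400 ms; t_prop = 800/200000 s = 4.0000 ms; subtotal = 4.0400 ms
Link 3: t_trans = 4000/(2*10^6) s = 2.0000 ms; t_prop = 1000/200000 s = 5.0000 ms; subtotal = 7.0000 ms
End-to-end = 4.4000 + 4.0400 + 7.0000 = 15.4400 ms -> 15.440 ms (3 dp)

15.440


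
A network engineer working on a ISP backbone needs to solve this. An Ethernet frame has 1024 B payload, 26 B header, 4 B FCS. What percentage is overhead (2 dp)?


Given: payload = 1024 B, header = 26 B, trailer = 4 B
Overhead bytes = header + trailer = 26 + 4 = 30
Total frame = payload + overhead = 1024 + 30 = 1054
Overhead % = 30 / 1054 * 100 = 2.8463% -> 2.85% (2 dp)

2.85


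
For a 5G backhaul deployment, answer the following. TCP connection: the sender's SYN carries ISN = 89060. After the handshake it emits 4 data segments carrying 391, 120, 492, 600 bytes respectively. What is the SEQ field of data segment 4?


The SYN occupies sequence number ISN = 89060, so the first data byte is ISN + 1 = 89061.
SEQ of data segment i = (ISN + 1) + sum of payload sizes of segments 1..i-1.
Segment 1: SEQ = 89061, payload = 391 bytes
Segment 2: SEQ = 89452, payload = 120 bytes
Segment 3: SEQ = 89572, payload = 492 bytes
Segment 4: SEQ = 90064, payload = 600 bytes
SEQ of segment 4 = 89061 + 391 + 120 + 492 = 90064

90064


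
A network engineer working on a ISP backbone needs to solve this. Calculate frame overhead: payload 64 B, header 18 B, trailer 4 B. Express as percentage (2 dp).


Given: payload = 64 B, header = 18 B, trailer = 4 B
Overhead bytes = header + trailer = 18 + 4 = 22
Total frame = payload + overhead = 64 + 22 = 86
Overhead % = 22 / 86 * 100 = 25.5814% -> 25.58% (2 dp)

25.58


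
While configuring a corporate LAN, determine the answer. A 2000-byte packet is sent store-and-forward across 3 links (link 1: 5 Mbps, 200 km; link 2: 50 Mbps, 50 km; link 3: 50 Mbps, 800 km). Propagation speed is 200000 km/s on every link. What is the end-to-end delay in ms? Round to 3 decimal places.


Packet = 2000 bytes = 16000 bits. Store-and-forward: sum (t_trans + t_prop) per link.
Link 1: t_trans = 16000/(5*10^6) s = 3.2000 ms; t_prop = 200/200000 s = 1.0000 ms; subtotal = 4.2000 ms
Link 2: t_trans = 16000/(50*10^6) s = 0.3200 ms; t_prop = 50/200000 s = 0.2500 ms; subtotal = 0.5700 ms
Link 3: t_trans = 16000/(50*10^6) s = 0.3200 ms; t_prop = 800/200000 s = 4.0000 ms; subtotal = 4.3200 ms
End-to-end = 4.2000 + 0.5700 + 4.3200 = 9.0900 ms -> 9.090 ms (3 dp)

9.090


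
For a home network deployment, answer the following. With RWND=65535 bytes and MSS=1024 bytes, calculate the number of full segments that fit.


Given: RWND = 65535 bytes, MSS = 1024 bytes
Full segments = floor(RWND / MSS)
Full segments = floor(65535 / 1024)
Full segments = floor(63.999) = 63

63


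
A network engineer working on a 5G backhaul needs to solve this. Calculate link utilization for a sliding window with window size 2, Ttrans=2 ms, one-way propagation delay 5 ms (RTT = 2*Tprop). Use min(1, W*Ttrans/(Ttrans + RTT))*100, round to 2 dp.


Given: W = 2, Ttrans = 2 ms, RTT = 10 ms (= 2 * Tprop, Tprop = 5 ms)
Cycle time = Ttrans + RTT = 2 + 10 = 12 ms (first packet sent until its ACK returns)
W * Ttrans = 2 * 2 = 4 ms of sending per cycle
W * Ttrans / (Ttrans + RTT) = 4 / 12 = 0.333333
U = min(1, 0.333333) = 0.333333
U% = 33.33%

33.33


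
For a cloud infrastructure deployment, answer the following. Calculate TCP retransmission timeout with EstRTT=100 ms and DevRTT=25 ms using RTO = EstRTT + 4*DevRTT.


Given: EstRTT = 100 ms, DevRTT = 25 ms
Timeout = EstRTT + 4 * DevRTT
4 * DevRTT = 4 * 25 = 100
Timeout = 100 + 100 = 200 ms

200
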